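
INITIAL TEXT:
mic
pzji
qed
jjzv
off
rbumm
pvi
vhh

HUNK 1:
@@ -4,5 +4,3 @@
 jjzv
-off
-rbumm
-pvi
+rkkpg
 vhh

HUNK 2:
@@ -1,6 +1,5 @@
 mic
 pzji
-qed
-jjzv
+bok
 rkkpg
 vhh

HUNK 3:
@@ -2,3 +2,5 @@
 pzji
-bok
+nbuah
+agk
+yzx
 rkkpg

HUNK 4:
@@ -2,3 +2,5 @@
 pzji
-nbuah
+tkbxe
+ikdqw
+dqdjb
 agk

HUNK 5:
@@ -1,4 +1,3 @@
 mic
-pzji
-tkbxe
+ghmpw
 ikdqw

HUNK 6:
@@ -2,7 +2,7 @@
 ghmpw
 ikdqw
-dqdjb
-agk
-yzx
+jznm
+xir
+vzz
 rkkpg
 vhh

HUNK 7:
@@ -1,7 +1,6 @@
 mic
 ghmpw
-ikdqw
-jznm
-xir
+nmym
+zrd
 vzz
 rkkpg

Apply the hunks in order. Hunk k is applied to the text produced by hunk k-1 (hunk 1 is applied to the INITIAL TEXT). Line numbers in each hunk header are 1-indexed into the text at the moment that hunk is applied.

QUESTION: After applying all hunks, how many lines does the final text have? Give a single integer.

Answer: 7

Derivation:
Hunk 1: at line 4 remove [off,rbumm,pvi] add [rkkpg] -> 6 lines: mic pzji qed jjzv rkkpg vhh
Hunk 2: at line 1 remove [qed,jjzv] add [bok] -> 5 lines: mic pzji bok rkkpg vhh
Hunk 3: at line 2 remove [bok] add [nbuah,agk,yzx] -> 7 lines: mic pzji nbuah agk yzx rkkpg vhh
Hunk 4: at line 2 remove [nbuah] add [tkbxe,ikdqw,dqdjb] -> 9 lines: mic pzji tkbxe ikdqw dqdjb agk yzx rkkpg vhh
Hunk 5: at line 1 remove [pzji,tkbxe] add [ghmpw] -> 8 lines: mic ghmpw ikdqw dqdjb agk yzx rkkpg vhh
Hunk 6: at line 2 remove [dqdjb,agk,yzx] add [jznm,xir,vzz] -> 8 lines: mic ghmpw ikdqw jznm xir vzz rkkpg vhh
Hunk 7: at line 1 remove [ikdqw,jznm,xir] add [nmym,zrd] -> 7 lines: mic ghmpw nmym zrd vzz rkkpg vhh
Final line count: 7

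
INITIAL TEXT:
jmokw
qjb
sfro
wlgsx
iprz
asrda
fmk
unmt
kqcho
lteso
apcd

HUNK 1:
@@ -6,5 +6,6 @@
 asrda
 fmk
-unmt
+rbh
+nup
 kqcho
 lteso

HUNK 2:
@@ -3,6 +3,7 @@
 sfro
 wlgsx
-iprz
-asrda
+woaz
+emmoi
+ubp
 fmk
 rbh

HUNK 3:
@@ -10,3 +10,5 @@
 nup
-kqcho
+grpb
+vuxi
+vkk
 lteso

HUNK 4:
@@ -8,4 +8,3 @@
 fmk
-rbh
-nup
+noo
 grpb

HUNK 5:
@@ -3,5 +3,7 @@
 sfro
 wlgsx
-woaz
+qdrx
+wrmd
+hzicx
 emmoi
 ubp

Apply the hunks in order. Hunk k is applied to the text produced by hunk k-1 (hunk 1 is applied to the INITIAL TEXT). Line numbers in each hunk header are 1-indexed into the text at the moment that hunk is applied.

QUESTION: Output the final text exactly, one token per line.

Answer: jmokw
qjb
sfro
wlgsx
qdrx
wrmd
hzicx
emmoi
ubp
fmk
noo
grpb
vuxi
vkk
lteso
apcd

Derivation:
Hunk 1: at line 6 remove [unmt] add [rbh,nup] -> 12 lines: jmokw qjb sfro wlgsx iprz asrda fmk rbh nup kqcho lteso apcd
Hunk 2: at line 3 remove [iprz,asrda] add [woaz,emmoi,ubp] -> 13 lines: jmokw qjb sfro wlgsx woaz emmoi ubp fmk rbh nup kqcho lteso apcd
Hunk 3: at line 10 remove [kqcho] add [grpb,vuxi,vkk] -> 15 lines: jmokw qjb sfro wlgsx woaz emmoi ubp fmk rbh nup grpb vuxi vkk lteso apcd
Hunk 4: at line 8 remove [rbh,nup] add [noo] -> 14 lines: jmokw qjb sfro wlgsx woaz emmoi ubp fmk noo grpb vuxi vkk lteso apcd
Hunk 5: at line 3 remove [woaz] add [qdrx,wrmd,hzicx] -> 16 lines: jmokw qjb sfro wlgsx qdrx wrmd hzicx emmoi ubp fmk noo grpb vuxi vkk lteso apcd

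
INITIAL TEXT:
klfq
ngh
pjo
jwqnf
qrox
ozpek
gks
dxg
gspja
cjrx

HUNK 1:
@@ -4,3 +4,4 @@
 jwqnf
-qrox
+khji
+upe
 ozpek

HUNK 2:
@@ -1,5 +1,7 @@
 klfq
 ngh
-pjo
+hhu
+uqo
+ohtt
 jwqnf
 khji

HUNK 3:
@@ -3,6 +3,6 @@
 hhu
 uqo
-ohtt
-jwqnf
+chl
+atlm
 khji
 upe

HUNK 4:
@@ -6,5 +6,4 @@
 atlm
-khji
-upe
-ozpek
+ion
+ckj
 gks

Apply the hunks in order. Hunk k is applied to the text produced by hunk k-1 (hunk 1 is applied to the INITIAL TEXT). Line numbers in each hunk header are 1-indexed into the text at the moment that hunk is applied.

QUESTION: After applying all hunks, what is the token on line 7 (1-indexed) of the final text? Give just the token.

Answer: ion

Derivation:
Hunk 1: at line 4 remove [qrox] add [khji,upe] -> 11 lines: klfq ngh pjo jwqnf khji upe ozpek gks dxg gspja cjrx
Hunk 2: at line 1 remove [pjo] add [hhu,uqo,ohtt] -> 13 lines: klfq ngh hhu uqo ohtt jwqnf khji upe ozpek gks dxg gspja cjrx
Hunk 3: at line 3 remove [ohtt,jwqnf] add [chl,atlm] -> 13 lines: klfq ngh hhu uqo chl atlm khji upe ozpek gks dxg gspja cjrx
Hunk 4: at line 6 remove [khji,upe,ozpek] add [ion,ckj] -> 12 lines: klfq ngh hhu uqo chl atlm ion ckj gks dxg gspja cjrx
Final line 7: ion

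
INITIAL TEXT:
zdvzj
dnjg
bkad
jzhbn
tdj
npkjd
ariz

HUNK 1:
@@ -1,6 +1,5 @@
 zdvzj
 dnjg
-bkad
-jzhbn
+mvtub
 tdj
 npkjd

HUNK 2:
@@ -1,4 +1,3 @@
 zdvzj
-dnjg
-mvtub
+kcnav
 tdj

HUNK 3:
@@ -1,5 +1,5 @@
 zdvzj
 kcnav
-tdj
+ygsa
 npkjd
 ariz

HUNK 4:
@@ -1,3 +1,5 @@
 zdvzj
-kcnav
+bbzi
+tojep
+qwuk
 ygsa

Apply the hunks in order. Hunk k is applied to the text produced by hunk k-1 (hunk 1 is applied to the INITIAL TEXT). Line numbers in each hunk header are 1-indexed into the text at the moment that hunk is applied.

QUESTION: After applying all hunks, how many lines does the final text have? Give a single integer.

Answer: 7

Derivation:
Hunk 1: at line 1 remove [bkad,jzhbn] add [mvtub] -> 6 lines: zdvzj dnjg mvtub tdj npkjd ariz
Hunk 2: at line 1 remove [dnjg,mvtub] add [kcnav] -> 5 lines: zdvzj kcnav tdj npkjd ariz
Hunk 3: at line 1 remove [tdj] add [ygsa] -> 5 lines: zdvzj kcnav ygsa npkjd ariz
Hunk 4: at line 1 remove [kcnav] add [bbzi,tojep,qwuk] -> 7 lines: zdvzj bbzi tojep qwuk ygsa npkjd ariz
Final line count: 7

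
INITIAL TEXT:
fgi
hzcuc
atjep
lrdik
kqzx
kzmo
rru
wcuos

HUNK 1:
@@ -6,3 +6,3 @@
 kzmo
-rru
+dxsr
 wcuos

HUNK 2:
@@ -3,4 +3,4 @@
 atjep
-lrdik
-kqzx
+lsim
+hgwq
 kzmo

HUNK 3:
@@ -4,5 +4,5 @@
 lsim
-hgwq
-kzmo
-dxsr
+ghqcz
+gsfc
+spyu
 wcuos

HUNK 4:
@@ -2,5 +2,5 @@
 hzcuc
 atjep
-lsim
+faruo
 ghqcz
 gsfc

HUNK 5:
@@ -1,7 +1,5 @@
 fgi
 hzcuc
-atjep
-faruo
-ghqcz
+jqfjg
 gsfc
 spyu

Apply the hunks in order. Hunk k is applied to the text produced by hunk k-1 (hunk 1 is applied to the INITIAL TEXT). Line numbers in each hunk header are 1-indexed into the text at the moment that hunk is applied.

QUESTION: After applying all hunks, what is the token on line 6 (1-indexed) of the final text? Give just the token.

Hunk 1: at line 6 remove [rru] add [dxsr] -> 8 lines: fgi hzcuc atjep lrdik kqzx kzmo dxsr wcuos
Hunk 2: at line 3 remove [lrdik,kqzx] add [lsim,hgwq] -> 8 lines: fgi hzcuc atjep lsim hgwq kzmo dxsr wcuos
Hunk 3: at line 4 remove [hgwq,kzmo,dxsr] add [ghqcz,gsfc,spyu] -> 8 lines: fgi hzcuc atjep lsim ghqcz gsfc spyu wcuos
Hunk 4: at line 2 remove [lsim] add [faruo] -> 8 lines: fgi hzcuc atjep faruo ghqcz gsfc spyu wcuos
Hunk 5: at line 1 remove [atjep,faruo,ghqcz] add [jqfjg] -> 6 lines: fgi hzcuc jqfjg gsfc spyu wcuos
Final line 6: wcuos

Answer: wcuos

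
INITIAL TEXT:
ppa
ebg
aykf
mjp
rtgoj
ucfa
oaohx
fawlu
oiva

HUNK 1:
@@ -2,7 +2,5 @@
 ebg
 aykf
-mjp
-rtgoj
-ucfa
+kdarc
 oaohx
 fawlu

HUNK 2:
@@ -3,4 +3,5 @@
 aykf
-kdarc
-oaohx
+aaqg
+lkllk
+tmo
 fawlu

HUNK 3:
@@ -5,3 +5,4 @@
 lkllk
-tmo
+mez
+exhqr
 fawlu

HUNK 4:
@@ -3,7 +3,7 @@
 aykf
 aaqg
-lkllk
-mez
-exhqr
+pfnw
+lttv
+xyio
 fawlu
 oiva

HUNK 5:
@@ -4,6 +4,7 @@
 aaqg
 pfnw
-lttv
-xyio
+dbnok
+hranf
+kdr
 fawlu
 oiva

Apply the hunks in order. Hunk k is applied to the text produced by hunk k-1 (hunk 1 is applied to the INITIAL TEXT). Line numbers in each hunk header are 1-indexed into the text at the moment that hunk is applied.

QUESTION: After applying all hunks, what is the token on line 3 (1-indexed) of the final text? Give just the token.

Answer: aykf

Derivation:
Hunk 1: at line 2 remove [mjp,rtgoj,ucfa] add [kdarc] -> 7 lines: ppa ebg aykf kdarc oaohx fawlu oiva
Hunk 2: at line 3 remove [kdarc,oaohx] add [aaqg,lkllk,tmo] -> 8 lines: ppa ebg aykf aaqg lkllk tmo fawlu oiva
Hunk 3: at line 5 remove [tmo] add [mez,exhqr] -> 9 lines: ppa ebg aykf aaqg lkllk mez exhqr fawlu oiva
Hunk 4: at line 3 remove [lkllk,mez,exhqr] add [pfnw,lttv,xyio] -> 9 lines: ppa ebg aykf aaqg pfnw lttv xyio fawlu oiva
Hunk 5: at line 4 remove [lttv,xyio] add [dbnok,hranf,kdr] -> 10 lines: ppa ebg aykf aaqg pfnw dbnok hranf kdr fawlu oiva
Final line 3: aykf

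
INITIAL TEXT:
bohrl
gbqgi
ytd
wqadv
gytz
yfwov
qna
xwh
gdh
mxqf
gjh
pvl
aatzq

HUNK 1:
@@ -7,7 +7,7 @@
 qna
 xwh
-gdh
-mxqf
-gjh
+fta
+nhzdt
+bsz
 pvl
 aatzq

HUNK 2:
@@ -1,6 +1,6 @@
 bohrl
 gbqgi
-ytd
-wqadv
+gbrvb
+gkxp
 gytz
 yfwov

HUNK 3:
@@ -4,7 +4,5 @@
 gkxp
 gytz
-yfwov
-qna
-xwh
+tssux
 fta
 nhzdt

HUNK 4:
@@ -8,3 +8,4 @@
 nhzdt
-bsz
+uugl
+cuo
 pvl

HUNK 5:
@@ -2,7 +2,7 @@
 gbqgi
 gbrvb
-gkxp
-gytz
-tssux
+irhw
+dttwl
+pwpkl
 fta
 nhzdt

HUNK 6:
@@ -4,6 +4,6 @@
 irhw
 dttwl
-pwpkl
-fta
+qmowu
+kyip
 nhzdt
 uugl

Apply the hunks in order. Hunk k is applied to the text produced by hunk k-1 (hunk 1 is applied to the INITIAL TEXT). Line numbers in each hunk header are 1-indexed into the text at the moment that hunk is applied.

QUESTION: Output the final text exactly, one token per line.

Answer: bohrl
gbqgi
gbrvb
irhw
dttwl
qmowu
kyip
nhzdt
uugl
cuo
pvl
aatzq

Derivation:
Hunk 1: at line 7 remove [gdh,mxqf,gjh] add [fta,nhzdt,bsz] -> 13 lines: bohrl gbqgi ytd wqadv gytz yfwov qna xwh fta nhzdt bsz pvl aatzq
Hunk 2: at line 1 remove [ytd,wqadv] add [gbrvb,gkxp] -> 13 lines: bohrl gbqgi gbrvb gkxp gytz yfwov qna xwh fta nhzdt bsz pvl aatzq
Hunk 3: at line 4 remove [yfwov,qna,xwh] add [tssux] -> 11 lines: bohrl gbqgi gbrvb gkxp gytz tssux fta nhzdt bsz pvl aatzq
Hunk 4: at line 8 remove [bsz] add [uugl,cuo] -> 12 lines: bohrl gbqgi gbrvb gkxp gytz tssux fta nhzdt uugl cuo pvl aatzq
Hunk 5: at line 2 remove [gkxp,gytz,tssux] add [irhw,dttwl,pwpkl] -> 12 lines: bohrl gbqgi gbrvb irhw dttwl pwpkl fta nhzdt uugl cuo pvl aatzq
Hunk 6: at line 4 remove [pwpkl,fta] add [qmowu,kyip] -> 12 lines: bohrl gbqgi gbrvb irhw dttwl qmowu kyip nhzdt uugl cuo pvl aatzq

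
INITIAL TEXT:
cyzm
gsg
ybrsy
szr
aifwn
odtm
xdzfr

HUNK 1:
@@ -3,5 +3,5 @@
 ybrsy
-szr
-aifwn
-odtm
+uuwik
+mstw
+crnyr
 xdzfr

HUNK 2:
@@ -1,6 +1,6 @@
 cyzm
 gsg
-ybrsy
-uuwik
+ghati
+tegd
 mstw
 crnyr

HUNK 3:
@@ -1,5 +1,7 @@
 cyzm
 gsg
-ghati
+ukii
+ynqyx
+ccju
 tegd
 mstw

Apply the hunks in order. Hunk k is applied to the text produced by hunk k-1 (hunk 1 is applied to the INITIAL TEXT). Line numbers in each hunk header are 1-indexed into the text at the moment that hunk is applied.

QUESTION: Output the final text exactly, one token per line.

Answer: cyzm
gsg
ukii
ynqyx
ccju
tegd
mstw
crnyr
xdzfr

Derivation:
Hunk 1: at line 3 remove [szr,aifwn,odtm] add [uuwik,mstw,crnyr] -> 7 lines: cyzm gsg ybrsy uuwik mstw crnyr xdzfr
Hunk 2: at line 1 remove [ybrsy,uuwik] add [ghati,tegd] -> 7 lines: cyzm gsg ghati tegd mstw crnyr xdzfr
Hunk 3: at line 1 remove [ghati] add [ukii,ynqyx,ccju] -> 9 lines: cyzm gsg ukii ynqyx ccju tegd mstw crnyr xdzfr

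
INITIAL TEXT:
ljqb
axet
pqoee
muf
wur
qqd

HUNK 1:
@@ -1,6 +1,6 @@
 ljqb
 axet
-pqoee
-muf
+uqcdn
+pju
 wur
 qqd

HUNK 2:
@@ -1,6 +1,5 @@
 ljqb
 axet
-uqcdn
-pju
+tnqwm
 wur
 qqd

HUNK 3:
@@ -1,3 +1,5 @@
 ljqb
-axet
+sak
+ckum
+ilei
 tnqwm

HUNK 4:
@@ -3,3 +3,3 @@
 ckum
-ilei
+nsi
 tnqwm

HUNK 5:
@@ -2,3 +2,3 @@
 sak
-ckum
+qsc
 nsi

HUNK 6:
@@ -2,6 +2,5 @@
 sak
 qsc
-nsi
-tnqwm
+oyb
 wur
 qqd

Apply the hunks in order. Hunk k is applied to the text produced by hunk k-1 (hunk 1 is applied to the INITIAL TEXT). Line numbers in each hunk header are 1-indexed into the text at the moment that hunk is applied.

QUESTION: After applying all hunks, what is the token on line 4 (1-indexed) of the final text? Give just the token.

Answer: oyb

Derivation:
Hunk 1: at line 1 remove [pqoee,muf] add [uqcdn,pju] -> 6 lines: ljqb axet uqcdn pju wur qqd
Hunk 2: at line 1 remove [uqcdn,pju] add [tnqwm] -> 5 lines: ljqb axet tnqwm wur qqd
Hunk 3: at line 1 remove [axet] add [sak,ckum,ilei] -> 7 lines: ljqb sak ckum ilei tnqwm wur qqd
Hunk 4: at line 3 remove [ilei] add [nsi] -> 7 lines: ljqb sak ckum nsi tnqwm wur qqd
Hunk 5: at line 2 remove [ckum] add [qsc] -> 7 lines: ljqb sak qsc nsi tnqwm wur qqd
Hunk 6: at line 2 remove [nsi,tnqwm] add [oyb] -> 6 lines: ljqb sak qsc oyb wur qqd
Final line 4: oyb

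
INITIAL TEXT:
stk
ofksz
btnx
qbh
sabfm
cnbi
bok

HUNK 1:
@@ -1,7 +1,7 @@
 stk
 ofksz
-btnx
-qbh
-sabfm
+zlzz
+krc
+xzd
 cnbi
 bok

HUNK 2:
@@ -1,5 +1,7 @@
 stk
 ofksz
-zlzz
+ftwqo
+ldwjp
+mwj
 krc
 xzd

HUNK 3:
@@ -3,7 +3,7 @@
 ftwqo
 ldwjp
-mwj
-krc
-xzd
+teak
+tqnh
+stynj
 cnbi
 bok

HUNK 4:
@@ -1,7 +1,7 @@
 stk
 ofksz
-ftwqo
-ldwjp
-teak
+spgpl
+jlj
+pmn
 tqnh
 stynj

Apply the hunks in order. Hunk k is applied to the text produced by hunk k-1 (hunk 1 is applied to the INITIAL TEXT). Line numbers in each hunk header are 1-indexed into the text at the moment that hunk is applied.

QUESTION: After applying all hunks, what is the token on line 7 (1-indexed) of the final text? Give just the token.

Answer: stynj

Derivation:
Hunk 1: at line 1 remove [btnx,qbh,sabfm] add [zlzz,krc,xzd] -> 7 lines: stk ofksz zlzz krc xzd cnbi bok
Hunk 2: at line 1 remove [zlzz] add [ftwqo,ldwjp,mwj] -> 9 lines: stk ofksz ftwqo ldwjp mwj krc xzd cnbi bok
Hunk 3: at line 3 remove [mwj,krc,xzd] add [teak,tqnh,stynj] -> 9 lines: stk ofksz ftwqo ldwjp teak tqnh stynj cnbi bok
Hunk 4: at line 1 remove [ftwqo,ldwjp,teak] add [spgpl,jlj,pmn] -> 9 lines: stk ofksz spgpl jlj pmn tqnh stynj cnbi bok
Final line 7: stynj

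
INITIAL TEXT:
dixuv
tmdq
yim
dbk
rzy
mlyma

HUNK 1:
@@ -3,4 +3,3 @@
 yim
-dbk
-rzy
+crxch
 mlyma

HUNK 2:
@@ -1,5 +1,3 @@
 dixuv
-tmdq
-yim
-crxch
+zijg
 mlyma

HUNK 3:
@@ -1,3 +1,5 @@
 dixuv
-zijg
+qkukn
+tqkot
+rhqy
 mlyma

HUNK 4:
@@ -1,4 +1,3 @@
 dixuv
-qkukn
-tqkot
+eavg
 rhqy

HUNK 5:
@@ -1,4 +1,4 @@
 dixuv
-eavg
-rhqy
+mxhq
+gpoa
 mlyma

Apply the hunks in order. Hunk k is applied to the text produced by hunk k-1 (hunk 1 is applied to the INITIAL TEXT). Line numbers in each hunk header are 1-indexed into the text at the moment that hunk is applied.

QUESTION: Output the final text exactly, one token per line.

Hunk 1: at line 3 remove [dbk,rzy] add [crxch] -> 5 lines: dixuv tmdq yim crxch mlyma
Hunk 2: at line 1 remove [tmdq,yim,crxch] add [zijg] -> 3 lines: dixuv zijg mlyma
Hunk 3: at line 1 remove [zijg] add [qkukn,tqkot,rhqy] -> 5 lines: dixuv qkukn tqkot rhqy mlyma
Hunk 4: at line 1 remove [qkukn,tqkot] add [eavg] -> 4 lines: dixuv eavg rhqy mlyma
Hunk 5: at line 1 remove [eavg,rhqy] add [mxhq,gpoa] -> 4 lines: dixuv mxhq gpoa mlyma

Answer: dixuv
mxhq
gpoa
mlyma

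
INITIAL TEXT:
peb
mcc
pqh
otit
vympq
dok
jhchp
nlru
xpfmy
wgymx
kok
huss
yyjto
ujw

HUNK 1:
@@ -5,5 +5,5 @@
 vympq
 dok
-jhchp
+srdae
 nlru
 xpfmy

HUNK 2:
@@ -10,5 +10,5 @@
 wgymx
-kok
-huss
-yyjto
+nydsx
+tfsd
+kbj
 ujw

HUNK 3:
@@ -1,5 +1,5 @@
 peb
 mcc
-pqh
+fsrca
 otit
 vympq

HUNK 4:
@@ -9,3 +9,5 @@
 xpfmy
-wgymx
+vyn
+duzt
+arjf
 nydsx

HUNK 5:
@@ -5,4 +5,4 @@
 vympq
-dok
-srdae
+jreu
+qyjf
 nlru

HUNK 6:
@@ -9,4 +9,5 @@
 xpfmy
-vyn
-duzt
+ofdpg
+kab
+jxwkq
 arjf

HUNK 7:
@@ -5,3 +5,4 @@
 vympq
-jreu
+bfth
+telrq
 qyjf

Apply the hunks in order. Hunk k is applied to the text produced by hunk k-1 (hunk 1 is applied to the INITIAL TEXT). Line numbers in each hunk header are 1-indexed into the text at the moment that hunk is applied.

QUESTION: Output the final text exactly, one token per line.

Hunk 1: at line 5 remove [jhchp] add [srdae] -> 14 lines: peb mcc pqh otit vympq dok srdae nlru xpfmy wgymx kok huss yyjto ujw
Hunk 2: at line 10 remove [kok,huss,yyjto] add [nydsx,tfsd,kbj] -> 14 lines: peb mcc pqh otit vympq dok srdae nlru xpfmy wgymx nydsx tfsd kbj ujw
Hunk 3: at line 1 remove [pqh] add [fsrca] -> 14 lines: peb mcc fsrca otit vympq dok srdae nlru xpfmy wgymx nydsx tfsd kbj ujw
Hunk 4: at line 9 remove [wgymx] add [vyn,duzt,arjf] -> 16 lines: peb mcc fsrca otit vympq dok srdae nlru xpfmy vyn duzt arjf nydsx tfsd kbj ujw
Hunk 5: at line 5 remove [dok,srdae] add [jreu,qyjf] -> 16 lines: peb mcc fsrca otit vympq jreu qyjf nlru xpfmy vyn duzt arjf nydsx tfsd kbj ujw
Hunk 6: at line 9 remove [vyn,duzt] add [ofdpg,kab,jxwkq] -> 17 lines: peb mcc fsrca otit vympq jreu qyjf nlru xpfmy ofdpg kab jxwkq arjf nydsx tfsd kbj ujw
Hunk 7: at line 5 remove [jreu] add [bfth,telrq] -> 18 lines: peb mcc fsrca otit vympq bfth telrq qyjf nlru xpfmy ofdpg kab jxwkq arjf nydsx tfsd kbj ujw

Answer: peb
mcc
fsrca
otit
vympq
bfth
telrq
qyjf
nlru
xpfmy
ofdpg
kab
jxwkq
arjf
nydsx
tfsd
kbj
ujw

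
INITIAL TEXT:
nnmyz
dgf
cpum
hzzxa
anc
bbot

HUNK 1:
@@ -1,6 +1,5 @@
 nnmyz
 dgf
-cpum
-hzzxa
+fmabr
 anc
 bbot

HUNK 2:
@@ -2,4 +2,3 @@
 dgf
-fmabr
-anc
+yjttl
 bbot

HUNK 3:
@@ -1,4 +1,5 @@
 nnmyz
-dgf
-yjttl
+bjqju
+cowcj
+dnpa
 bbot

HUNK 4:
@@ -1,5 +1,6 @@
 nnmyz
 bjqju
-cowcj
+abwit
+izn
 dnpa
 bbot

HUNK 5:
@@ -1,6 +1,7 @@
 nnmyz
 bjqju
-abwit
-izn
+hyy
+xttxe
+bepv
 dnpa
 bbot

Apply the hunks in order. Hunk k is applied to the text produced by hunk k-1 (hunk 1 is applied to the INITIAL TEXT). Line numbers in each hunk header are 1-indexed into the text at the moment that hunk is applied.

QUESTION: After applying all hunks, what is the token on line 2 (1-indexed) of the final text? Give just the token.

Hunk 1: at line 1 remove [cpum,hzzxa] add [fmabr] -> 5 lines: nnmyz dgf fmabr anc bbot
Hunk 2: at line 2 remove [fmabr,anc] add [yjttl] -> 4 lines: nnmyz dgf yjttl bbot
Hunk 3: at line 1 remove [dgf,yjttl] add [bjqju,cowcj,dnpa] -> 5 lines: nnmyz bjqju cowcj dnpa bbot
Hunk 4: at line 1 remove [cowcj] add [abwit,izn] -> 6 lines: nnmyz bjqju abwit izn dnpa bbot
Hunk 5: at line 1 remove [abwit,izn] add [hyy,xttxe,bepv] -> 7 lines: nnmyz bjqju hyy xttxe bepv dnpa bbot
Final line 2: bjqju

Answer: bjqju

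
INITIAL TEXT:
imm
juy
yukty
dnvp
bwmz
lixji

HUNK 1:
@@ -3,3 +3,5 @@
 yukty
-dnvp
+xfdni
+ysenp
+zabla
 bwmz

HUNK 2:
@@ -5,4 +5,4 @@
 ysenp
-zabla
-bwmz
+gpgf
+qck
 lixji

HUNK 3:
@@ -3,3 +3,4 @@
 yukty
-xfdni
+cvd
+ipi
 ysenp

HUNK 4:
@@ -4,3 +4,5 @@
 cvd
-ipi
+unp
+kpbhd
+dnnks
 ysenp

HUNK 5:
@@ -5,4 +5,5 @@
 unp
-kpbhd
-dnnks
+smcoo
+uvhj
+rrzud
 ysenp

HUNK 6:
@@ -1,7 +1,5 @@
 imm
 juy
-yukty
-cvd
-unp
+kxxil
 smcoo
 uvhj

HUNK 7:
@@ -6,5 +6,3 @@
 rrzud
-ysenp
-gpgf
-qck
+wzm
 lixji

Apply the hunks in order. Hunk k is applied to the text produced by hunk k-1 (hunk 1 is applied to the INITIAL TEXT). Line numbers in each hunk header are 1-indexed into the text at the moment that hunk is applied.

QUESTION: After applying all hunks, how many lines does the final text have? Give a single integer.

Hunk 1: at line 3 remove [dnvp] add [xfdni,ysenp,zabla] -> 8 lines: imm juy yukty xfdni ysenp zabla bwmz lixji
Hunk 2: at line 5 remove [zabla,bwmz] add [gpgf,qck] -> 8 lines: imm juy yukty xfdni ysenp gpgf qck lixji
Hunk 3: at line 3 remove [xfdni] add [cvd,ipi] -> 9 lines: imm juy yukty cvd ipi ysenp gpgf qck lixji
Hunk 4: at line 4 remove [ipi] add [unp,kpbhd,dnnks] -> 11 lines: imm juy yukty cvd unp kpbhd dnnks ysenp gpgf qck lixji
Hunk 5: at line 5 remove [kpbhd,dnnks] add [smcoo,uvhj,rrzud] -> 12 lines: imm juy yukty cvd unp smcoo uvhj rrzud ysenp gpgf qck lixji
Hunk 6: at line 1 remove [yukty,cvd,unp] add [kxxil] -> 10 lines: imm juy kxxil smcoo uvhj rrzud ysenp gpgf qck lixji
Hunk 7: at line 6 remove [ysenp,gpgf,qck] add [wzm] -> 8 lines: imm juy kxxil smcoo uvhj rrzud wzm lixji
Final line count: 8

Answer: 8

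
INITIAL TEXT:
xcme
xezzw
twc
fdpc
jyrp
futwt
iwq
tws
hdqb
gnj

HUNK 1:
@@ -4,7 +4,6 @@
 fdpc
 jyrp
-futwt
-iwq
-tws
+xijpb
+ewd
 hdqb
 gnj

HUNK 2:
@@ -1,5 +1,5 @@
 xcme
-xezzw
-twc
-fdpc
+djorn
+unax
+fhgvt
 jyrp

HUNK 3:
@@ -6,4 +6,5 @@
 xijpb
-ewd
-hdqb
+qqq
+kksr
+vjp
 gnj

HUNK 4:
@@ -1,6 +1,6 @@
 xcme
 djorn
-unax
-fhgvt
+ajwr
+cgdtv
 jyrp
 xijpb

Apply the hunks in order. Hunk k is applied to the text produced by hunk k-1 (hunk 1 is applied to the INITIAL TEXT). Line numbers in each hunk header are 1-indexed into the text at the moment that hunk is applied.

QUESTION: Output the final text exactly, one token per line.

Answer: xcme
djorn
ajwr
cgdtv
jyrp
xijpb
qqq
kksr
vjp
gnj

Derivation:
Hunk 1: at line 4 remove [futwt,iwq,tws] add [xijpb,ewd] -> 9 lines: xcme xezzw twc fdpc jyrp xijpb ewd hdqb gnj
Hunk 2: at line 1 remove [xezzw,twc,fdpc] add [djorn,unax,fhgvt] -> 9 lines: xcme djorn unax fhgvt jyrp xijpb ewd hdqb gnj
Hunk 3: at line 6 remove [ewd,hdqb] add [qqq,kksr,vjp] -> 10 lines: xcme djorn unax fhgvt jyrp xijpb qqq kksr vjp gnj
Hunk 4: at line 1 remove [unax,fhgvt] add [ajwr,cgdtv] -> 10 lines: xcme djorn ajwr cgdtv jyrp xijpb qqq kksr vjp gnj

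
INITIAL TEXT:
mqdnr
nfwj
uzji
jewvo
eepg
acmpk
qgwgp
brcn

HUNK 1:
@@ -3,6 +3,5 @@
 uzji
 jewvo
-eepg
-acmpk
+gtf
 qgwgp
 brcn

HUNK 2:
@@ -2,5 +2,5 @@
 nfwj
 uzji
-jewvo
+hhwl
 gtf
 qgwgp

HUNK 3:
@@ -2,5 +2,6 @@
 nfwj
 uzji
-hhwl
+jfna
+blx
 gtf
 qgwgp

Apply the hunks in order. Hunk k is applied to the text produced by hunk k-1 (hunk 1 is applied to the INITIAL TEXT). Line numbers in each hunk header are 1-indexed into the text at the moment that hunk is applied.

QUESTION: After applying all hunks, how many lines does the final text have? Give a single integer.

Hunk 1: at line 3 remove [eepg,acmpk] add [gtf] -> 7 lines: mqdnr nfwj uzji jewvo gtf qgwgp brcn
Hunk 2: at line 2 remove [jewvo] add [hhwl] -> 7 lines: mqdnr nfwj uzji hhwl gtf qgwgp brcn
Hunk 3: at line 2 remove [hhwl] add [jfna,blx] -> 8 lines: mqdnr nfwj uzji jfna blx gtf qgwgp brcn
Final line count: 8

Answer: 8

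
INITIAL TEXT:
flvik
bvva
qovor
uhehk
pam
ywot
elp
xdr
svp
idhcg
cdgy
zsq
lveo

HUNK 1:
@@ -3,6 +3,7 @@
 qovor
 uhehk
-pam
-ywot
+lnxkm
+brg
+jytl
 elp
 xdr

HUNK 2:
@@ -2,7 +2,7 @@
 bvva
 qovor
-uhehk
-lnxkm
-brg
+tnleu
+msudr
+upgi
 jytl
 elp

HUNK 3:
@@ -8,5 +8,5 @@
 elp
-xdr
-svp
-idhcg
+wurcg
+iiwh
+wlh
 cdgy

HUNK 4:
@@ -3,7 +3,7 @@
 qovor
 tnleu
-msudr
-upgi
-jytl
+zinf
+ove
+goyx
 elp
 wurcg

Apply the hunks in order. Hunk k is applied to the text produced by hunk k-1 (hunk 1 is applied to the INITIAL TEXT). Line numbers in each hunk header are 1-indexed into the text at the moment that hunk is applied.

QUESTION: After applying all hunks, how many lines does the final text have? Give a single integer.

Answer: 14

Derivation:
Hunk 1: at line 3 remove [pam,ywot] add [lnxkm,brg,jytl] -> 14 lines: flvik bvva qovor uhehk lnxkm brg jytl elp xdr svp idhcg cdgy zsq lveo
Hunk 2: at line 2 remove [uhehk,lnxkm,brg] add [tnleu,msudr,upgi] -> 14 lines: flvik bvva qovor tnleu msudr upgi jytl elp xdr svp idhcg cdgy zsq lveo
Hunk 3: at line 8 remove [xdr,svp,idhcg] add [wurcg,iiwh,wlh] -> 14 lines: flvik bvva qovor tnleu msudr upgi jytl elp wurcg iiwh wlh cdgy zsq lveo
Hunk 4: at line 3 remove [msudr,upgi,jytl] add [zinf,ove,goyx] -> 14 lines: flvik bvva qovor tnleu zinf ove goyx elp wurcg iiwh wlh cdgy zsq lveo
Final line count: 14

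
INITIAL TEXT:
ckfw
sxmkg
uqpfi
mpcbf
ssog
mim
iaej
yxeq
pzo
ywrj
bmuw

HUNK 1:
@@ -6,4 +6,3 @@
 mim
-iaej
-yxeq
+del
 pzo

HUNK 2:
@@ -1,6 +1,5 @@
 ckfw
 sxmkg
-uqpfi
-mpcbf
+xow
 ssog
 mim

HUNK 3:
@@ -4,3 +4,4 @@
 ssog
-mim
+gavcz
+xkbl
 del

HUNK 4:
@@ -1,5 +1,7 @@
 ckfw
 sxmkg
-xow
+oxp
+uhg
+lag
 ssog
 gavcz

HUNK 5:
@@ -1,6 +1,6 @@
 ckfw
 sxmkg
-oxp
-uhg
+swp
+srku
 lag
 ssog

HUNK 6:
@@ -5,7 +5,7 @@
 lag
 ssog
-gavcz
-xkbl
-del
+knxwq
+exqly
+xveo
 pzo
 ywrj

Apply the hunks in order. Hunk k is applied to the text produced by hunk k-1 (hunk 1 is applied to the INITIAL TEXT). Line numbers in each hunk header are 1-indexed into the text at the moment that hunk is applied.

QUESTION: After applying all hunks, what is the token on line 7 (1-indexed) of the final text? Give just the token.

Hunk 1: at line 6 remove [iaej,yxeq] add [del] -> 10 lines: ckfw sxmkg uqpfi mpcbf ssog mim del pzo ywrj bmuw
Hunk 2: at line 1 remove [uqpfi,mpcbf] add [xow] -> 9 lines: ckfw sxmkg xow ssog mim del pzo ywrj bmuw
Hunk 3: at line 4 remove [mim] add [gavcz,xkbl] -> 10 lines: ckfw sxmkg xow ssog gavcz xkbl del pzo ywrj bmuw
Hunk 4: at line 1 remove [xow] add [oxp,uhg,lag] -> 12 lines: ckfw sxmkg oxp uhg lag ssog gavcz xkbl del pzo ywrj bmuw
Hunk 5: at line 1 remove [oxp,uhg] add [swp,srku] -> 12 lines: ckfw sxmkg swp srku lag ssog gavcz xkbl del pzo ywrj bmuw
Hunk 6: at line 5 remove [gavcz,xkbl,del] add [knxwq,exqly,xveo] -> 12 lines: ckfw sxmkg swp srku lag ssog knxwq exqly xveo pzo ywrj bmuw
Final line 7: knxwq

Answer: knxwq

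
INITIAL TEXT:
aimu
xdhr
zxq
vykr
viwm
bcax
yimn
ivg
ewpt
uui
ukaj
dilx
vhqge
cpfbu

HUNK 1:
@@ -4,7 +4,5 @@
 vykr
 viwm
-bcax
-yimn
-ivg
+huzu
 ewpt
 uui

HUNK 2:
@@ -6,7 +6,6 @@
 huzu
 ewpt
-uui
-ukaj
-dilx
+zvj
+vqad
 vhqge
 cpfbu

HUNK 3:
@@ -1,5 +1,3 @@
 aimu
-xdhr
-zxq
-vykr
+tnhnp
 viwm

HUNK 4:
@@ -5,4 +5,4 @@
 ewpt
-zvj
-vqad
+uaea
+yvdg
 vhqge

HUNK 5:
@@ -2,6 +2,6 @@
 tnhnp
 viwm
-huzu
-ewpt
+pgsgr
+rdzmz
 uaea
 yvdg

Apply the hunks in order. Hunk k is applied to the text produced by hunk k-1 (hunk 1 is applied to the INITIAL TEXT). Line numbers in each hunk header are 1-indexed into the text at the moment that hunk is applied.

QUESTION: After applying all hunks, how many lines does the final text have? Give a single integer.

Answer: 9

Derivation:
Hunk 1: at line 4 remove [bcax,yimn,ivg] add [huzu] -> 12 lines: aimu xdhr zxq vykr viwm huzu ewpt uui ukaj dilx vhqge cpfbu
Hunk 2: at line 6 remove [uui,ukaj,dilx] add [zvj,vqad] -> 11 lines: aimu xdhr zxq vykr viwm huzu ewpt zvj vqad vhqge cpfbu
Hunk 3: at line 1 remove [xdhr,zxq,vykr] add [tnhnp] -> 9 lines: aimu tnhnp viwm huzu ewpt zvj vqad vhqge cpfbu
Hunk 4: at line 5 remove [zvj,vqad] add [uaea,yvdg] -> 9 lines: aimu tnhnp viwm huzu ewpt uaea yvdg vhqge cpfbu
Hunk 5: at line 2 remove [huzu,ewpt] add [pgsgr,rdzmz] -> 9 lines: aimu tnhnp viwm pgsgr rdzmz uaea yvdg vhqge cpfbu
Final line count: 9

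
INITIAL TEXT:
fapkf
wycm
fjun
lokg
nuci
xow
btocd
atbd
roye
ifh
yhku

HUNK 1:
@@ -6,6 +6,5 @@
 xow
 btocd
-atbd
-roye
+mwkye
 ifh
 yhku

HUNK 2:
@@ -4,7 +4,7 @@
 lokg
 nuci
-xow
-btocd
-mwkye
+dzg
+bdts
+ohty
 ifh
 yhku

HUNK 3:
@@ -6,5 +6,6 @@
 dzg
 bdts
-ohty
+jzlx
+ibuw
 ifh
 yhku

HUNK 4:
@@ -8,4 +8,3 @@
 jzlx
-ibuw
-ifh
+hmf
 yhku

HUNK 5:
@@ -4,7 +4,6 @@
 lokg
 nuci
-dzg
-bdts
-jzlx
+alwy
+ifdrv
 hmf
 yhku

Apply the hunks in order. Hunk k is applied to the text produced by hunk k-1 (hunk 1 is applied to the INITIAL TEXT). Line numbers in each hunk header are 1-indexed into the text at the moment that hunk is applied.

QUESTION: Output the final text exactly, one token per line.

Hunk 1: at line 6 remove [atbd,roye] add [mwkye] -> 10 lines: fapkf wycm fjun lokg nuci xow btocd mwkye ifh yhku
Hunk 2: at line 4 remove [xow,btocd,mwkye] add [dzg,bdts,ohty] -> 10 lines: fapkf wycm fjun lokg nuci dzg bdts ohty ifh yhku
Hunk 3: at line 6 remove [ohty] add [jzlx,ibuw] -> 11 lines: fapkf wycm fjun lokg nuci dzg bdts jzlx ibuw ifh yhku
Hunk 4: at line 8 remove [ibuw,ifh] add [hmf] -> 10 lines: fapkf wycm fjun lokg nuci dzg bdts jzlx hmf yhku
Hunk 5: at line 4 remove [dzg,bdts,jzlx] add [alwy,ifdrv] -> 9 lines: fapkf wycm fjun lokg nuci alwy ifdrv hmf yhku

Answer: fapkf
wycm
fjun
lokg
nuci
alwy
ifdrv
hmf
yhku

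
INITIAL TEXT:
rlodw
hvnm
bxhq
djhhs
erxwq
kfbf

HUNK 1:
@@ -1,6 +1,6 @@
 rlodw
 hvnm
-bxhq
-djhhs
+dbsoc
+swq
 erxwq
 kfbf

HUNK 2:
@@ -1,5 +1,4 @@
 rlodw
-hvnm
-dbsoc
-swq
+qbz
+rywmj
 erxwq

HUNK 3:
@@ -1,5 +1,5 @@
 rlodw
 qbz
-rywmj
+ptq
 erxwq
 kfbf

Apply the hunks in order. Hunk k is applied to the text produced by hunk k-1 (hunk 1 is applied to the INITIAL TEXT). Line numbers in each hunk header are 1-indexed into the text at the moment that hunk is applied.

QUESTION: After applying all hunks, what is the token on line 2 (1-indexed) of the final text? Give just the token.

Hunk 1: at line 1 remove [bxhq,djhhs] add [dbsoc,swq] -> 6 lines: rlodw hvnm dbsoc swq erxwq kfbf
Hunk 2: at line 1 remove [hvnm,dbsoc,swq] add [qbz,rywmj] -> 5 lines: rlodw qbz rywmj erxwq kfbf
Hunk 3: at line 1 remove [rywmj] add [ptq] -> 5 lines: rlodw qbz ptq erxwq kfbf
Final line 2: qbz

Answer: qbz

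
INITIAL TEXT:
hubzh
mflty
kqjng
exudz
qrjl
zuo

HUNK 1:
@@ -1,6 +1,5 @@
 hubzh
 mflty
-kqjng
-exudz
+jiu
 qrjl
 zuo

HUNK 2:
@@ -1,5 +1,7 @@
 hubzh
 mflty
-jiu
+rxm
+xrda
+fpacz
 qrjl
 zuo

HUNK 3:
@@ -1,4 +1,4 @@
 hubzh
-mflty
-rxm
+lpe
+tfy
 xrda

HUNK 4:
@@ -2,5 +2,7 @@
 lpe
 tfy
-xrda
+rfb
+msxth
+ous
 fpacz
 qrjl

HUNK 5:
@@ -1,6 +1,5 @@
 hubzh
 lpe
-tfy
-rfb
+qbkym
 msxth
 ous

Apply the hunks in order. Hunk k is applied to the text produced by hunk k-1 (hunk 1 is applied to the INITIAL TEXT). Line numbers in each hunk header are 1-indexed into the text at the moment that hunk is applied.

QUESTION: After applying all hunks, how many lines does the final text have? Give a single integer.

Answer: 8

Derivation:
Hunk 1: at line 1 remove [kqjng,exudz] add [jiu] -> 5 lines: hubzh mflty jiu qrjl zuo
Hunk 2: at line 1 remove [jiu] add [rxm,xrda,fpacz] -> 7 lines: hubzh mflty rxm xrda fpacz qrjl zuo
Hunk 3: at line 1 remove [mflty,rxm] add [lpe,tfy] -> 7 lines: hubzh lpe tfy xrda fpacz qrjl zuo
Hunk 4: at line 2 remove [xrda] add [rfb,msxth,ous] -> 9 lines: hubzh lpe tfy rfb msxth ous fpacz qrjl zuo
Hunk 5: at line 1 remove [tfy,rfb] add [qbkym] -> 8 lines: hubzh lpe qbkym msxth ous fpacz qrjl zuo
Final line count: 8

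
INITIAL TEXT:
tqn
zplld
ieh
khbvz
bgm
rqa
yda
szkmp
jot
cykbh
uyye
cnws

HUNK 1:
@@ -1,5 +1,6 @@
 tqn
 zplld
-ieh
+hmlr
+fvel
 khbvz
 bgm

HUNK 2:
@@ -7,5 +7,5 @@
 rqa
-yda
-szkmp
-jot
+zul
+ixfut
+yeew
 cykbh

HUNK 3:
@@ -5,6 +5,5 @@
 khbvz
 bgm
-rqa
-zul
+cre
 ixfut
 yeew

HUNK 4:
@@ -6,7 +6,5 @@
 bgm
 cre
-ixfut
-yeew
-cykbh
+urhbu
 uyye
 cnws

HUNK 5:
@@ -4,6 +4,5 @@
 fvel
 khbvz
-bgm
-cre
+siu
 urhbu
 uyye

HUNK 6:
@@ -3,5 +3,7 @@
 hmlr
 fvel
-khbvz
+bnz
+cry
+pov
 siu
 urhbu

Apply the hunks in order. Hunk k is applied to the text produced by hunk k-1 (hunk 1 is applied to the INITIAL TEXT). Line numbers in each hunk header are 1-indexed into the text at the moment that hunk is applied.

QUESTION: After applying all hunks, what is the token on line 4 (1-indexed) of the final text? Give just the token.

Hunk 1: at line 1 remove [ieh] add [hmlr,fvel] -> 13 lines: tqn zplld hmlr fvel khbvz bgm rqa yda szkmp jot cykbh uyye cnws
Hunk 2: at line 7 remove [yda,szkmp,jot] add [zul,ixfut,yeew] -> 13 lines: tqn zplld hmlr fvel khbvz bgm rqa zul ixfut yeew cykbh uyye cnws
Hunk 3: at line 5 remove [rqa,zul] add [cre] -> 12 lines: tqn zplld hmlr fvel khbvz bgm cre ixfut yeew cykbh uyye cnws
Hunk 4: at line 6 remove [ixfut,yeew,cykbh] add [urhbu] -> 10 lines: tqn zplld hmlr fvel khbvz bgm cre urhbu uyye cnws
Hunk 5: at line 4 remove [bgm,cre] add [siu] -> 9 lines: tqn zplld hmlr fvel khbvz siu urhbu uyye cnws
Hunk 6: at line 3 remove [khbvz] add [bnz,cry,pov] -> 11 lines: tqn zplld hmlr fvel bnz cry pov siu urhbu uyye cnws
Final line 4: fvel

Answer: fvel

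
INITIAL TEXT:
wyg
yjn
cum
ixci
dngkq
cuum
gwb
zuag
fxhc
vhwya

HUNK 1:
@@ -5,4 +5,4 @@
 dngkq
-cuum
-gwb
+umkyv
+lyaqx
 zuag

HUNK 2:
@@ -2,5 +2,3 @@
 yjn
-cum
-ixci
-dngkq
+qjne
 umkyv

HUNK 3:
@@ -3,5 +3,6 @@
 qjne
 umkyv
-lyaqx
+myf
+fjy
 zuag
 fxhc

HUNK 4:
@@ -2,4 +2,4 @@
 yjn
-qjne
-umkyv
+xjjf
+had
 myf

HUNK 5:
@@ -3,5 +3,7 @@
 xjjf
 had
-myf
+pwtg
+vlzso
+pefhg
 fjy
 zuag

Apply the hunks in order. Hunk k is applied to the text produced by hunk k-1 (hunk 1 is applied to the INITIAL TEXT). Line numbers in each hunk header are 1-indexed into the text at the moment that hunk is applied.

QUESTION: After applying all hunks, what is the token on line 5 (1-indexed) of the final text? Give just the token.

Answer: pwtg

Derivation:
Hunk 1: at line 5 remove [cuum,gwb] add [umkyv,lyaqx] -> 10 lines: wyg yjn cum ixci dngkq umkyv lyaqx zuag fxhc vhwya
Hunk 2: at line 2 remove [cum,ixci,dngkq] add [qjne] -> 8 lines: wyg yjn qjne umkyv lyaqx zuag fxhc vhwya
Hunk 3: at line 3 remove [lyaqx] add [myf,fjy] -> 9 lines: wyg yjn qjne umkyv myf fjy zuag fxhc vhwya
Hunk 4: at line 2 remove [qjne,umkyv] add [xjjf,had] -> 9 lines: wyg yjn xjjf had myf fjy zuag fxhc vhwya
Hunk 5: at line 3 remove [myf] add [pwtg,vlzso,pefhg] -> 11 lines: wyg yjn xjjf had pwtg vlzso pefhg fjy zuag fxhc vhwya
Final line 5: pwtg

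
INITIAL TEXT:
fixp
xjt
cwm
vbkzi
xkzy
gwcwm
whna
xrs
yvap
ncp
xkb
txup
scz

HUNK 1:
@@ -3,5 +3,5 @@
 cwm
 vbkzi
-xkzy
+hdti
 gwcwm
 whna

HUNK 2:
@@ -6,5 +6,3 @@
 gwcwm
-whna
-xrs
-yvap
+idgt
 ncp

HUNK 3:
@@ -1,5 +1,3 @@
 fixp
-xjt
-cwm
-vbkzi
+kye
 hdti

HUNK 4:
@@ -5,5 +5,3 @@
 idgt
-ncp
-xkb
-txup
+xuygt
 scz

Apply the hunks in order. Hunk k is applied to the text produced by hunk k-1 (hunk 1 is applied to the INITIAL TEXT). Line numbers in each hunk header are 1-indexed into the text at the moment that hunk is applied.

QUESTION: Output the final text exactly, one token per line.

Hunk 1: at line 3 remove [xkzy] add [hdti] -> 13 lines: fixp xjt cwm vbkzi hdti gwcwm whna xrs yvap ncp xkb txup scz
Hunk 2: at line 6 remove [whna,xrs,yvap] add [idgt] -> 11 lines: fixp xjt cwm vbkzi hdti gwcwm idgt ncp xkb txup scz
Hunk 3: at line 1 remove [xjt,cwm,vbkzi] add [kye] -> 9 lines: fixp kye hdti gwcwm idgt ncp xkb txup scz
Hunk 4: at line 5 remove [ncp,xkb,txup] add [xuygt] -> 7 lines: fixp kye hdti gwcwm idgt xuygt scz

Answer: fixp
kye
hdti
gwcwm
idgt
xuygt
scz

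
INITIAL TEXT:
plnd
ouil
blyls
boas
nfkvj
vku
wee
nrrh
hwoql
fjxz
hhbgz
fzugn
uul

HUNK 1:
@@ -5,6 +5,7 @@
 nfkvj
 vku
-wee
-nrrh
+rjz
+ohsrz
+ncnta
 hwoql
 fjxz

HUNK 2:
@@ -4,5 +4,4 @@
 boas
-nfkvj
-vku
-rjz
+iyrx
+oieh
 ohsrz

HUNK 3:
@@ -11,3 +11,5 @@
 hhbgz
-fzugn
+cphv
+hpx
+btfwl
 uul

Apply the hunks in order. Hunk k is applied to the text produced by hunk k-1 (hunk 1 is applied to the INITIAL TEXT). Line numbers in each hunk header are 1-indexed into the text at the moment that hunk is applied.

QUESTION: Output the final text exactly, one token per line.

Answer: plnd
ouil
blyls
boas
iyrx
oieh
ohsrz
ncnta
hwoql
fjxz
hhbgz
cphv
hpx
btfwl
uul

Derivation:
Hunk 1: at line 5 remove [wee,nrrh] add [rjz,ohsrz,ncnta] -> 14 lines: plnd ouil blyls boas nfkvj vku rjz ohsrz ncnta hwoql fjxz hhbgz fzugn uul
Hunk 2: at line 4 remove [nfkvj,vku,rjz] add [iyrx,oieh] -> 13 lines: plnd ouil blyls boas iyrx oieh ohsrz ncnta hwoql fjxz hhbgz fzugn uul
Hunk 3: at line 11 remove [fzugn] add [cphv,hpx,btfwl] -> 15 lines: plnd ouil blyls boas iyrx oieh ohsrz ncnta hwoql fjxz hhbgz cphv hpx btfwl uul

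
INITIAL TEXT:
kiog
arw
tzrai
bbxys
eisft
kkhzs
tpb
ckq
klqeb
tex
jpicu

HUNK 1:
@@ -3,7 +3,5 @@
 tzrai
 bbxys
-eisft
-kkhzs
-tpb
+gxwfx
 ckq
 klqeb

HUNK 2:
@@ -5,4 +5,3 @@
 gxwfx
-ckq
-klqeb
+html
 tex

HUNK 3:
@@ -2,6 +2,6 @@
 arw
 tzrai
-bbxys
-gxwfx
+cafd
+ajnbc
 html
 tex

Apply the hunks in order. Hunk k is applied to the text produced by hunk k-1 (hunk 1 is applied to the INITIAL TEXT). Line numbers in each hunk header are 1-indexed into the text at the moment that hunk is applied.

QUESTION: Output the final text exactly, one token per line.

Hunk 1: at line 3 remove [eisft,kkhzs,tpb] add [gxwfx] -> 9 lines: kiog arw tzrai bbxys gxwfx ckq klqeb tex jpicu
Hunk 2: at line 5 remove [ckq,klqeb] add [html] -> 8 lines: kiog arw tzrai bbxys gxwfx html tex jpicu
Hunk 3: at line 2 remove [bbxys,gxwfx] add [cafd,ajnbc] -> 8 lines: kiog arw tzrai cafd ajnbc html tex jpicu

Answer: kiog
arw
tzrai
cafd
ajnbc
html
tex
jpicu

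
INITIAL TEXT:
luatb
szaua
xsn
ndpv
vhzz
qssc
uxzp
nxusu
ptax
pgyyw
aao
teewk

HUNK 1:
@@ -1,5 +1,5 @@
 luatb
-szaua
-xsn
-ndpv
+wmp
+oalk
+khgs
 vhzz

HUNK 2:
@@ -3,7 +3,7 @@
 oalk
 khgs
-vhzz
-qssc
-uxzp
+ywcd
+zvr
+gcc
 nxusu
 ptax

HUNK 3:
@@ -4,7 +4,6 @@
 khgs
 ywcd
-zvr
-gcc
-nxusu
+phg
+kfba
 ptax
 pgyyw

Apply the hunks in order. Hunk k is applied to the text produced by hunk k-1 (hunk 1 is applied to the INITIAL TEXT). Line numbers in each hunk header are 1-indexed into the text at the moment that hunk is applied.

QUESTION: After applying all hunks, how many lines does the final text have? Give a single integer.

Answer: 11

Derivation:
Hunk 1: at line 1 remove [szaua,xsn,ndpv] add [wmp,oalk,khgs] -> 12 lines: luatb wmp oalk khgs vhzz qssc uxzp nxusu ptax pgyyw aao teewk
Hunk 2: at line 3 remove [vhzz,qssc,uxzp] add [ywcd,zvr,gcc] -> 12 lines: luatb wmp oalk khgs ywcd zvr gcc nxusu ptax pgyyw aao teewk
Hunk 3: at line 4 remove [zvr,gcc,nxusu] add [phg,kfba] -> 11 lines: luatb wmp oalk khgs ywcd phg kfba ptax pgyyw aao teewk
Final line count: 11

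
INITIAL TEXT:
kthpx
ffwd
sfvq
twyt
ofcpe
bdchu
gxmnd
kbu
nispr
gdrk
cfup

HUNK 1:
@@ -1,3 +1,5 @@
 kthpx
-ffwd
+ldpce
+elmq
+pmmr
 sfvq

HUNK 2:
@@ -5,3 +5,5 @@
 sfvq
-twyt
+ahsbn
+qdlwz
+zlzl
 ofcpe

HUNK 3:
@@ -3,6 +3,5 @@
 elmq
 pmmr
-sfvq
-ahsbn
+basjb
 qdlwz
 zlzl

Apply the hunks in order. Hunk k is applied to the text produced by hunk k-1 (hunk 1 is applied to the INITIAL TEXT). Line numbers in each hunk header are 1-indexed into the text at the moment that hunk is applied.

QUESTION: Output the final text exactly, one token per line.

Answer: kthpx
ldpce
elmq
pmmr
basjb
qdlwz
zlzl
ofcpe
bdchu
gxmnd
kbu
nispr
gdrk
cfup

Derivation:
Hunk 1: at line 1 remove [ffwd] add [ldpce,elmq,pmmr] -> 13 lines: kthpx ldpce elmq pmmr sfvq twyt ofcpe bdchu gxmnd kbu nispr gdrk cfup
Hunk 2: at line 5 remove [twyt] add [ahsbn,qdlwz,zlzl] -> 15 lines: kthpx ldpce elmq pmmr sfvq ahsbn qdlwz zlzl ofcpe bdchu gxmnd kbu nispr gdrk cfup
Hunk 3: at line 3 remove [sfvq,ahsbn] add [basjb] -> 14 lines: kthpx ldpce elmq pmmr basjb qdlwz zlzl ofcpe bdchu gxmnd kbu nispr gdrk cfup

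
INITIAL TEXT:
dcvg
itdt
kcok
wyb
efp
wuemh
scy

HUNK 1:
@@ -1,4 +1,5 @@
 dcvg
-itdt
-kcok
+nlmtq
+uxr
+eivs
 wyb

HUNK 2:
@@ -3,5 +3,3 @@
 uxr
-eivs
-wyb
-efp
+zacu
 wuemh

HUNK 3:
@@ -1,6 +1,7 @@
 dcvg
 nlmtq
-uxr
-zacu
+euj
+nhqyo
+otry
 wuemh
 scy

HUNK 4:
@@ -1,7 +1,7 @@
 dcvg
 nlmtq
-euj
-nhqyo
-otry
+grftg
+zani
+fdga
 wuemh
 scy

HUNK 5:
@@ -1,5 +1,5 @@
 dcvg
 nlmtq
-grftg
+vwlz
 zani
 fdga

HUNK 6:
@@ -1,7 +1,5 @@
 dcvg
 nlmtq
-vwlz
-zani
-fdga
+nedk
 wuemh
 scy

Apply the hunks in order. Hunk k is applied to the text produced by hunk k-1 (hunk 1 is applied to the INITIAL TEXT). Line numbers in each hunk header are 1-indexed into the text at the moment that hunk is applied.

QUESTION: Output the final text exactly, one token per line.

Answer: dcvg
nlmtq
nedk
wuemh
scy

Derivation:
Hunk 1: at line 1 remove [itdt,kcok] add [nlmtq,uxr,eivs] -> 8 lines: dcvg nlmtq uxr eivs wyb efp wuemh scy
Hunk 2: at line 3 remove [eivs,wyb,efp] add [zacu] -> 6 lines: dcvg nlmtq uxr zacu wuemh scy
Hunk 3: at line 1 remove [uxr,zacu] add [euj,nhqyo,otry] -> 7 lines: dcvg nlmtq euj nhqyo otry wuemh scy
Hunk 4: at line 1 remove [euj,nhqyo,otry] add [grftg,zani,fdga] -> 7 lines: dcvg nlmtq grftg zani fdga wuemh scy
Hunk 5: at line 1 remove [grftg] add [vwlz] -> 7 lines: dcvg nlmtq vwlz zani fdga wuemh scy
Hunk 6: at line 1 remove [vwlz,zani,fdga] add [nedk] -> 5 lines: dcvg nlmtq nedk wuemh scy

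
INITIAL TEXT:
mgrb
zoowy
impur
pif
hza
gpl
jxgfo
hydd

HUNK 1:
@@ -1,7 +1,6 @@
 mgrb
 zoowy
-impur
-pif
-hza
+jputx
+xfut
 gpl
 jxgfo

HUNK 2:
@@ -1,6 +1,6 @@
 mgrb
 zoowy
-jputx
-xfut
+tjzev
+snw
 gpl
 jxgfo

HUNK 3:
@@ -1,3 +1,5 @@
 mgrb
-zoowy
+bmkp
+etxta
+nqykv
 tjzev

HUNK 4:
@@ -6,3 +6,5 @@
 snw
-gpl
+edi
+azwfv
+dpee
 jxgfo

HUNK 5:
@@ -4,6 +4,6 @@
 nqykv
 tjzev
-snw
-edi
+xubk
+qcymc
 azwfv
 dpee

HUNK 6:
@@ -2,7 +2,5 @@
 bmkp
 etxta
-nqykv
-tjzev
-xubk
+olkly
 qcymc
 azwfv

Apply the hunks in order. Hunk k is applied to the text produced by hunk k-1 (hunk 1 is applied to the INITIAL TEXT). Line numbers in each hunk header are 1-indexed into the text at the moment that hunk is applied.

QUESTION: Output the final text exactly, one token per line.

Answer: mgrb
bmkp
etxta
olkly
qcymc
azwfv
dpee
jxgfo
hydd

Derivation:
Hunk 1: at line 1 remove [impur,pif,hza] add [jputx,xfut] -> 7 lines: mgrb zoowy jputx xfut gpl jxgfo hydd
Hunk 2: at line 1 remove [jputx,xfut] add [tjzev,snw] -> 7 lines: mgrb zoowy tjzev snw gpl jxgfo hydd
Hunk 3: at line 1 remove [zoowy] add [bmkp,etxta,nqykv] -> 9 lines: mgrb bmkp etxta nqykv tjzev snw gpl jxgfo hydd
Hunk 4: at line 6 remove [gpl] add [edi,azwfv,dpee] -> 11 lines: mgrb bmkp etxta nqykv tjzev snw edi azwfv dpee jxgfo hydd
Hunk 5: at line 4 remove [snw,edi] add [xubk,qcymc] -> 11 lines: mgrb bmkp etxta nqykv tjzev xubk qcymc azwfv dpee jxgfo hydd
Hunk 6: at line 2 remove [nqykv,tjzev,xubk] add [olkly] -> 9 lines: mgrb bmkp etxta olkly qcymc azwfv dpee jxgfo hydd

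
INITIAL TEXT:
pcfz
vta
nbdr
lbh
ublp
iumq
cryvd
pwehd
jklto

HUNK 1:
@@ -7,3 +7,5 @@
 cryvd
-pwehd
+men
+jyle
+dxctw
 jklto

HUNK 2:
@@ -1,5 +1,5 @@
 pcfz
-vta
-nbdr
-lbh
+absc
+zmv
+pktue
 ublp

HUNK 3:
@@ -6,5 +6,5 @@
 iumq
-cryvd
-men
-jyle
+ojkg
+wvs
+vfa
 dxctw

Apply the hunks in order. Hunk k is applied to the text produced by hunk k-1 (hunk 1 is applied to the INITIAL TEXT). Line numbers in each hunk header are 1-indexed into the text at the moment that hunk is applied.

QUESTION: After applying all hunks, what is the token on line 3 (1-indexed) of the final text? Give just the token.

Answer: zmv

Derivation:
Hunk 1: at line 7 remove [pwehd] add [men,jyle,dxctw] -> 11 lines: pcfz vta nbdr lbh ublp iumq cryvd men jyle dxctw jklto
Hunk 2: at line 1 remove [vta,nbdr,lbh] add [absc,zmv,pktue] -> 11 lines: pcfz absc zmv pktue ublp iumq cryvd men jyle dxctw jklto
Hunk 3: at line 6 remove [cryvd,men,jyle] add [ojkg,wvs,vfa] -> 11 lines: pcfz absc zmv pktue ublp iumq ojkg wvs vfa dxctw jklto
Final line 3: zmv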